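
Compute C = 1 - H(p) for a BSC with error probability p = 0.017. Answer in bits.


H(p) = -p*log2(p) - (1-p)*log2(1-p) = -0.017*log2(0.017) - 0.983*log2(0.983) = 0.099931 + 0.024316 = 0.1242. C = 1 - H(p) = 1 - 0.1242 = 0.8758

0.8758 bits


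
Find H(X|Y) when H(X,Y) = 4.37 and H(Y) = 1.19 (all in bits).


H(X|Y) = H(X,Y) - H(Y) = 4.37 - 1.19 = 3.18

3.18 bits


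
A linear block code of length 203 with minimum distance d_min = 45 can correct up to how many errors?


Correction capability = floor((d-1)/2) = floor((45-1)/2) = 22

22 errors


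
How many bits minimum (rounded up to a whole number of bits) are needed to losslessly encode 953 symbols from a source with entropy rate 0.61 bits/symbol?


Minimum bits >= n * H = 953 * 0.61 = 581.33, rounded up to a whole number of bits = 582

582 bits


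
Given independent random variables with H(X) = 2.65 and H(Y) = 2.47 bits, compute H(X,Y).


For independent variables, H(X,Y) = H(X) + H(Y) = 2.65 + 2.47 = 5.12

5.12 bits


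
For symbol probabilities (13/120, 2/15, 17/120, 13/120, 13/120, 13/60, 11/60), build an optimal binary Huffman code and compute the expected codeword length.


Huffman construction (repeatedly merge the two least-probable nodes; each merge adds 1 bit to every symbol beneath it): 13/120 + 13/120 = 13/60; 13/120 + 2/15 = 29/120; 17/120 + 11/60 = 13/40; 13/60 + 13/60 = 13/30; 29/120 + 13/40 = 17/30; 13/30 + 17/30 = 1. Resulting codeword lengths (in the order the probabilities were given): (3, 3, 3, 3, 3, 2, 3). L_avg = sum(p_i * l_i) = 13/120*3 + 2/15*3 + 17/120*3 + 13/120*3 + 13/120*3 + 13/60*2 + 11/60*3 = 167/60 = 2.7833

2.7833 bits


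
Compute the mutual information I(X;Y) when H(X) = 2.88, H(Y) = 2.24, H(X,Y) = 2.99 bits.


I(X;Y) = H(X) + H(Y) - H(X,Y) = 2.88 + 2.24 - 2.99 = 2.13

2.13 bits


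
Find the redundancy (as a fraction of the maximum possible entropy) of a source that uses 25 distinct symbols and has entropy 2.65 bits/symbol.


H_max = log2(K) = log2(25) = 4.6439 bits/symbol. Redundancy = 1 - H/H_max = 1 - 2.65/4.6439 = 1 - 0.5706 = 0.4294

0.4294


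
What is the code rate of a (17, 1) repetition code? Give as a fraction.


Rate = k/n = 1/17

1/17


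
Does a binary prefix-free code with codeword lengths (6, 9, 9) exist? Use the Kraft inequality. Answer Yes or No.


Kraft sum = sum(2^(-l_i)) = 0.0195, need <= 1. Result: satisfied (a binary prefix-free code with these lengths exists)

Yes


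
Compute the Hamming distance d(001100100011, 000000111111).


Count differing positions: . . ^ ^ . . . ^ ^ ^ . . = 5 differences

5


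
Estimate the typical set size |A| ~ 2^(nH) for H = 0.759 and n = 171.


log2|A_typical| = nH = 171 * 0.759 = 129.789, so |A_typical| ~ 2^129.789 = 1.176e+39

1.176e+39


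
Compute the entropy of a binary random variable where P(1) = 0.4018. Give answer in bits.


H = -p*log2(p) - (1-p)*log2(1-p). -0.4018*log2(0.4018) = 0.528548; -0.5982*log2(0.5982) = 0.443446. H = 0.528548 + 0.443446 = 0.972

0.972 bits


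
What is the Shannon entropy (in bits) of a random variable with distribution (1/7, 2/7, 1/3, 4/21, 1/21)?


H = -sum(p_i * log2(p_i)). Terms: -(1/7)*log2(1/7) = 0.401051; -(2/7)*log2(2/7) = 0.516387; -(1/3)*log2(1/3) = 0.528321; -(4/21)*log2(4/21) = 0.455680; -(1/21)*log2(1/21) = 0.209158. H = 0.401051 + 0.516387 + 0.528321 + 0.455680 + 0.209158 = 2.1106

2.1106 bits


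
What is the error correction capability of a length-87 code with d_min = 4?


Correction capability = floor((d-1)/2) = floor((4-1)/2) = 1

1 errors


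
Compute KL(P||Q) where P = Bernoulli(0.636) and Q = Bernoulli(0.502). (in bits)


KL = p*log2(p/q) + (1-p)*log2((1-p)/(1-q)) = 0.636*log2(0.636/0.502) + 0.364*log2(0.364/0.498) = 0.0525

0.0525 bits


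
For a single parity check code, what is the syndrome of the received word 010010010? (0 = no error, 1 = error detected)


Syndrome = XOR of all bits = 0 XOR 1 XOR 0 XOR 0 XOR 1 XOR 0 XOR 0 XOR 1 XOR 0 = 1

1


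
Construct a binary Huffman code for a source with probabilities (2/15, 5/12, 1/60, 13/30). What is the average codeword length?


Huffman construction (repeatedly merge the two least-probable nodes; each merge adds 1 bit to every symbol beneath it): 1/60 + 2/15 = 3/20; 3/20 + 5/12 = 17/30; 13/30 + 17/30 = 1. Resulting codeword lengths (in the order the probabilities were given): (3, 2, 3, 1). L_avg = sum(p_i * l_i) = 2/15*3 + 5/12*2 + 1/60*3 + 13/30*1 = 103/60 = 1.7167

1.7167 bits


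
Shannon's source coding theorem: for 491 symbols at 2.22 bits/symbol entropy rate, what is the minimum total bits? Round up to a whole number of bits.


Minimum bits >= n * H = 491 * 2.22 = 1090.02, rounded up to a whole number of bits = 1091

1091 bits


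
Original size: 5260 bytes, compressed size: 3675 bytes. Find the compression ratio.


Ratio = original / compressed = 5260 / 3675 = 1.4313

1.4313


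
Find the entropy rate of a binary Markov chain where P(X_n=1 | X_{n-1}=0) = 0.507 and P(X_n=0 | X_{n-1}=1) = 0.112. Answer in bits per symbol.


Stationary distribution: pi_0 = p10/(p01+p10) = 0.1809, pi_1 = 0.8191. Entropy rate H' = pi_0*H(p01) + pi_1*H(p10) = 0.1809*0.9999 + 0.8191*0.5059 = 0.5953

0.5953 bits/symbol


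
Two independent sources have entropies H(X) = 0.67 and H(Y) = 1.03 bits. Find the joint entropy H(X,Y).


For independent variables, H(X,Y) = H(X) + H(Y) = 0.67 + 1.03 = 1.7

1.7 bits


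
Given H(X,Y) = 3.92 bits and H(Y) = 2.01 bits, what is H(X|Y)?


H(X|Y) = H(X,Y) - H(Y) = 3.92 - 2.01 = 1.91

1.91 bits


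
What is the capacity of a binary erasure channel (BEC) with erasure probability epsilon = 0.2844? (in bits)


C = 1 - epsilon = 1 - 0.2844 = 0.7156

0.7156 bits


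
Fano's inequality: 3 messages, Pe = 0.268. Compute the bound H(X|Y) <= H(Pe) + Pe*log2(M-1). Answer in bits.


H(Pe) = -Pe*log2(Pe) - (1-Pe)*log2(1-Pe) = -0.268*log2(0.268) - 0.732*log2(0.732) = 0.509118 + 0.329462 = 0.8386. Pe*log2(M-1) = 0.268*log2(2) = 0.268000. Bound = H(Pe) + Pe*log2(M-1) = 0.509118 + 0.329462 + 0.268000 = 1.1066

1.1066 bits


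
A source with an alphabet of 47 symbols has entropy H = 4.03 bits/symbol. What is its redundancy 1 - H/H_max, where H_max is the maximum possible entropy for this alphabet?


H_max = log2(K) = log2(47) = 5.5546 bits/symbol. Redundancy = 1 - H/H_max = 1 - 4.03/5.5546 = 1 - 0.7255 = 0.2745

0.2745


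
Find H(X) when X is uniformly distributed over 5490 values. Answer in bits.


H = log2(n) = log2(5490) = 12.4226

12.4226 bits


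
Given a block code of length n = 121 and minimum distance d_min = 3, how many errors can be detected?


Detection capability = d_min - 1 = 3 - 1 = 2

2 errors


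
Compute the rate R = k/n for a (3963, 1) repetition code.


Rate = k/n = 1/3963

1/3963


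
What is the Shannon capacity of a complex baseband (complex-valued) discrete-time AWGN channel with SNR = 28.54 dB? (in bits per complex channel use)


SNR_linear = 10^(28.54/10) = 714.4963; C = log2(1 + SNR_linear) = log2(1 + 714.4963) = 9.4828

9.4828 bits/channel use


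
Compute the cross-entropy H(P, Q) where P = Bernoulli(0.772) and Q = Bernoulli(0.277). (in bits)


H(P,Q) = -p*log2(q) - (1-p)*log2(1-q). -0.772*log2(0.277) = 1.429777; -0.228*log2(0.723) = 0.106689. H(P,Q) = 1.429777 + 0.106689 = 1.5365

1.5365 bits


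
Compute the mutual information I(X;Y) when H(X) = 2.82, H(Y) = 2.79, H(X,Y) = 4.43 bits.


I(X;Y) = H(X) + H(Y) - H(X,Y) = 2.82 + 2.79 - 4.43 = 1.18

1.18 bits


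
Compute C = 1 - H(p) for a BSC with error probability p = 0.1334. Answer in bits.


H(p) = -p*log2(p) - (1-p)*log2(1-p) = -0.1334*log2(0.1334) - 0.8666*log2(0.8666) = 0.387683 + 0.179007 = 0.5667. C = 1 - H(p) = 1 - 0.5667 = 0.4333

0.4333 bits


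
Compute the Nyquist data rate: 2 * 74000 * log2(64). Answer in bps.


Rate = 2 * B * log2(M) = 2 * 74000 * 6.0 = 888000.0

888000.0 bps


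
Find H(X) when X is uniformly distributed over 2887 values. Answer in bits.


H = log2(n) = log2(2887) = 11.4954

11.4954 bits


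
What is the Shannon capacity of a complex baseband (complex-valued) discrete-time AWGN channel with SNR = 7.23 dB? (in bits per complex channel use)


SNR_linear = 10^(7.23/10) = 5.2845; C = log2(1 + SNR_linear) = log2(1 + 5.2845) = 2.6518

2.6518 bits/channel use


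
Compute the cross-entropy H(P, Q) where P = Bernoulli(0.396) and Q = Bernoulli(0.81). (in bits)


H(P,Q) = -p*log2(q) - (1-p)*log2(1-q). -0.396*log2(0.81) = 0.120386; -0.604*log2(0.19) = 1.447141. H(P,Q) = 0.120386 + 1.447141 = 1.5675

1.5675 bits


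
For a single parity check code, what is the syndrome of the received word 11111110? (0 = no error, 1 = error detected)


Syndrome = XOR of all bits = 1 XOR 1 XOR 1 XOR 1 XOR 1 XOR 1 XOR 1 XOR 0 = 1

1


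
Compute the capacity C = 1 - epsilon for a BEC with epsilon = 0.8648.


C = 1 - epsilon = 1 - 0.8648 = 0.1352

0.1352 bits


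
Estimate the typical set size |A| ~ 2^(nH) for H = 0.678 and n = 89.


log2|A_typical| = nH = 89 * 0.678 = 60.342, so |A_typical| ~ 2^60.342 = 1.461e+18

1.461e+18


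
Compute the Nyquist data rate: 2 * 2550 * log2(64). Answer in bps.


Rate = 2 * B * log2(M) = 2 * 2550 * 6.0 = 30600.0

30600.0 bps


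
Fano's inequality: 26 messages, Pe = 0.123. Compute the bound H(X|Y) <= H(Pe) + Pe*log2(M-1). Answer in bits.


H(Pe) = -Pe*log2(Pe) - (1-Pe)*log2(1-Pe) = -0.123*log2(0.123) - 0.877*log2(0.877) = 0.371862 + 0.166061 = 0.5379. Pe*log2(M-1) = 0.123*log2(25) = 0.571194. Bound = H(Pe) + Pe*log2(M-1) = 0.371862 + 0.166061 + 0.571194 = 1.1091

1.1091 bits


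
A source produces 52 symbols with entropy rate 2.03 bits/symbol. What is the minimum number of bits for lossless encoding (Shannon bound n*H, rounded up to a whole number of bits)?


Minimum bits >= n * H = 52 * 2.03 = 105.56, rounded up to a whole number of bits = 106

106 bits


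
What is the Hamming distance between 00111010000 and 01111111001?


Count differing positions: . ^ . . . ^ . ^ . . ^ = 4 differences

4


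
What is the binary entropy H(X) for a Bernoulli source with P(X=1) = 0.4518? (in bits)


H = -p*log2(p) - (1-p)*log2(1-p). -0.4518*log2(0.4518) = 0.517873; -0.5482*log2(0.5482) = 0.475413. H = 0.517873 + 0.475413 = 0.9933

0.9933 bits


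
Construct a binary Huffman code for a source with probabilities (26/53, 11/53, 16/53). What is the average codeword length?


Huffman construction (repeatedly merge the two least-probable nodes; each merge adds 1 bit to every symbol beneath it): 11/53 + 16/53 = 27/53; 26/53 + 27/53 = 1. Resulting codeword lengths (in the order the probabilities were given): (1, 2, 2). L_avg = sum(p_i * l_i) = 26/53*1 + 11/53*2 + 16/53*2 = 80/53 = 1.5094

1.5094 bits


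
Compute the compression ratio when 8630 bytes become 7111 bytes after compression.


Ratio = original / compressed = 8630 / 7111 = 1.2136

1.2136


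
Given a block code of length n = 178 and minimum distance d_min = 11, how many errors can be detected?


Detection capability = d_min - 1 = 11 - 1 = 10

10 errors


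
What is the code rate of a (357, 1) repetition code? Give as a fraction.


Rate = k/n = 1/357

1/357


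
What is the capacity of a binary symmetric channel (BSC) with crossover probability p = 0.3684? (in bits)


H(p) = -p*log2(p) - (1-p)*log2(1-p) = -0.3684*log2(0.3684) - 0.6316*log2(0.6316) = 0.530737 + 0.418698 = 0.9494. C = 1 - H(p) = 1 - 0.9494 = 0.0506

0.0506 bits


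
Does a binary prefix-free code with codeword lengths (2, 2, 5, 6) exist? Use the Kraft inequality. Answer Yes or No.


Kraft sum = sum(2^(-l_i)) = 0.5469, need <= 1. Result: satisfied (a binary prefix-free code with these lengths exists)

Yes


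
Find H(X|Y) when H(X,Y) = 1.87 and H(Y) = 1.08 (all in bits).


H(X|Y) = H(X,Y) - H(Y) = 1.87 - 1.08 = 0.79

0.79 bits


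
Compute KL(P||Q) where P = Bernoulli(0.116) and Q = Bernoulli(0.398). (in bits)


KL = p*log2(p/q) + (1-p)*log2((1-p)/(1-q)) = 0.116*log2(0.116/0.398) + 0.884*log2(0.884/0.602) = 0.2837

0.2837 bits


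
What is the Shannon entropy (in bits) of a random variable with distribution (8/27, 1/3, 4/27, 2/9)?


H = -sum(p_i * log2(p_i)). Terms: -(8/27)*log2(8/27) = 0.519967; -(1/3)*log2(1/3) = 0.528321; -(4/27)*log2(4/27) = 0.408131; -(2/9)*log2(2/9) = 0.482206. H = 0.519967 + 0.528321 + 0.408131 + 0.482206 = 1.9386

1.9386 bits


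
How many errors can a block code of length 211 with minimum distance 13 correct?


Correction capability = floor((d-1)/2) = floor((13-1)/2) = 6

6 errors


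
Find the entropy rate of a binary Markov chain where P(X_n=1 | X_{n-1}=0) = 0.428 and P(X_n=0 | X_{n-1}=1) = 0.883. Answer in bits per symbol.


Stationary distribution: pi_0 = p10/(p01+p10) = 0.6735, pi_1 = 0.3265. Entropy rate H' = pi_0*H(p01) + pi_1*H(p10) = 0.6735*0.985 + 0.3265*0.5207 = 0.8334

0.8334 bits/symbol


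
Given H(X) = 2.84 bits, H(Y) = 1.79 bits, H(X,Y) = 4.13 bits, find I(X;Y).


I(X;Y) = H(X) + H(Y) - H(X,Y) = 2.84 + 1.79 - 4.13 = 0.5

0.5 bits


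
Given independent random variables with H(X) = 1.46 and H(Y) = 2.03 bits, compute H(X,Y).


For independent variables, H(X,Y) = H(X) + H(Y) = 1.46 + 2.03 = 3.49

3.49 bits


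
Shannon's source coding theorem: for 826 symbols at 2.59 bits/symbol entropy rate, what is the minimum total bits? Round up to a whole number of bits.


Minimum bits >= n * H = 826 * 2.59 = 2139.34, rounded up to a whole number of bits = 2140

2140 bits


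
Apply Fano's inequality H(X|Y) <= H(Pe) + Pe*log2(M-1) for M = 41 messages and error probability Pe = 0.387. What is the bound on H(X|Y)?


H(Pe) = -Pe*log2(Pe) - (1-Pe)*log2(1-Pe) = -0.387*log2(0.387) - 0.613*log2(0.613) = 0.530033 + 0.432803 = 0.9628. Pe*log2(M-1) = 0.387*log2(40) = 2.059586. Bound = H(Pe) + Pe*log2(M-1) = 0.530033 + 0.432803 + 2.059586 = 3.0224

3.0224 bits


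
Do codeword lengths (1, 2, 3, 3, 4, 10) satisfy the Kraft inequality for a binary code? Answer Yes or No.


Kraft sum = sum(2^(-l_i)) = 1.0635, need <= 1. Result: violated (a binary prefix-free code with these lengths cannot exist)

No


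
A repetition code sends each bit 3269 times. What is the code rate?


Rate = k/n = 1/3269

1/3269


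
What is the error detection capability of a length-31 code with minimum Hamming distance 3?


Detection capability = d_min - 1 = 3 - 1 = 2

2 errors


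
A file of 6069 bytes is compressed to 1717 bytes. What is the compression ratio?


Ratio = original / compressed = 6069 / 1717 = 3.5347

3.5347


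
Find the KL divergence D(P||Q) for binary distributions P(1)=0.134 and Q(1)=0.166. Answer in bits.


KL = p*log2(p/q) + (1-p)*log2((1-p)/(1-q)) = 0.134*log2(0.134/0.166) + 0.866*log2(0.866/0.834) = 0.0056

0.0056 bits


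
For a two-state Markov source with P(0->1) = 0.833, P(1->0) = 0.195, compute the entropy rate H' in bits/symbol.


Stationary distribution: pi_0 = p10/(p01+p10) = 0.1897, pi_1 = 0.8103. Entropy rate H' = pi_0*H(p01) + pi_1*H(p10) = 0.1897*0.6508 + 0.8103*0.7118 = 0.7002

0.7002 bits/symbol


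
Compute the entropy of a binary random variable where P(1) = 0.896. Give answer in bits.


H = -p*log2(p) - (1-p)*log2(1-p). -0.896*log2(0.896) = 0.141953; -0.104*log2(0.104) = 0.339596. H = 0.141953 + 0.339596 = 0.4815

0.4815 bits


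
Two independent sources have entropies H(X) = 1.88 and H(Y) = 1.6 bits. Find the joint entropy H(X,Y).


For independent variables, H(X,Y) = H(X) + H(Y) = 1.88 + 1.6 = 3.48

3.48 bits


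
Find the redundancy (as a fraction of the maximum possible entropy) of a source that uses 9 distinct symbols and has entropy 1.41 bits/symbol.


H_max = log2(K) = log2(9) = 3.1699 bits/symbol. Redundancy = 1 - H/H_max = 1 - 1.41/3.1699 = 1 - 0.4448 = 0.5552

0.5552


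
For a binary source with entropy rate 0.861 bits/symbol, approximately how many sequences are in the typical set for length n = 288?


log2|A_typical| = nH = 288 * 0.861 = 247.968, so |A_typical| ~ 2^247.968 = 4.424e+74

4.424e+74


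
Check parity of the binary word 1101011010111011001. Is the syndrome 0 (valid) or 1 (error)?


Syndrome = XOR of all bits = 1 XOR 1 XOR 0 XOR 1 XOR 0 XOR 1 XOR 1 XOR 0 XOR 1 XOR 0 XOR 1 XOR 1 XOR 1 XOR 0 XOR 1 XOR 1 XOR 0 XOR 0 XOR 1 = 0

0


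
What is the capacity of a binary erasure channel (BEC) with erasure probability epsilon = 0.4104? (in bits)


C = 1 - epsilon = 1 - 0.4104 = 0.5896

0.5896 bits


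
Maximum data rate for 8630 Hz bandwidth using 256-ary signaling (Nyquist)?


Rate = 2 * B * log2(M) = 2 * 8630 * 8.0 = 138080.0

138080.0 bps


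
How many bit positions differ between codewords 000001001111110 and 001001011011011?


Count differing positions: . . ^ . . . . ^ . ^ . . ^ . ^ = 5 differences

5


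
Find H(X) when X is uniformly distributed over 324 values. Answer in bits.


H = log2(n) = log2(324) = 8.3399

8.3399 bits


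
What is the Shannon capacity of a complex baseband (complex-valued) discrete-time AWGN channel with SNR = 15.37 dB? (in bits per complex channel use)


SNR_linear = 10^(15.37/10) = 34.435; C = log2(1 + SNR_linear) = log2(1 + 34.435) = 5.1471

5.1471 bits/channel use


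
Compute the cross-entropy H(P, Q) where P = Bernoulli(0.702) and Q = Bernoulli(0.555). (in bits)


H(P,Q) = -p*log2(q) - (1-p)*log2(1-q). -0.702*log2(0.555) = 0.596307; -0.298*log2(0.445) = 0.348101. H(P,Q) = 0.596307 + 0.348101 = 0.9444

0.9444 bits


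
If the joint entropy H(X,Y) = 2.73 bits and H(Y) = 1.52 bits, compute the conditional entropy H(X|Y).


H(X|Y) = H(X,Y) - H(Y) = 2.73 - 1.52 = 1.21

1.21 bits


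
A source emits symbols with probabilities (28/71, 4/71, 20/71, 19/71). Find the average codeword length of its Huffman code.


Huffman construction (repeatedly merge the two least-probable nodes; each merge adds 1 bit to every symbol beneath it): 4/71 + 19/71 = 23/71; 20/71 + 23/71 = 43/71; 28/71 + 43/71 = 1. Resulting codeword lengths (in the order the probabilities were given): (1, 3, 2, 3). L_avg = sum(p_i * l_i) = 28/71*1 + 4/71*3 + 20/71*2 + 19/71*3 = 137/71 = 1.9296

1.9296 bits


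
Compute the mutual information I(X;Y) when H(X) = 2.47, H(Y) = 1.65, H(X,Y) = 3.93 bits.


I(X;Y) = H(X) + H(Y) - H(X,Y) = 2.47 + 1.65 - 3.93 = 0.19

0.19 bits


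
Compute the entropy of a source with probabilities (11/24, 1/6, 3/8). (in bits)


H = -sum(p_i * log2(p_i)). Terms: -(11/24)*log2(11/24) = 0.515868; -(1/6)*log2(1/6) = 0.430827; -(3/8)*log2(3/8) = 0.530639. H = 0.515868 + 0.430827 + 0.530639 = 1.4773

1.4773 bits


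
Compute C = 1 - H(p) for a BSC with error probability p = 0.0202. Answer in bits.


H(p) = -p*log2(p) - (1-p)*log2(1-p) = -0.0202*log2(0.0202) - 0.9798*log2(0.9798) = 0.113716 + 0.028846 = 0.1426. C = 1 - H(p) = 1 - 0.1426 = 0.8574

0.8574 bits


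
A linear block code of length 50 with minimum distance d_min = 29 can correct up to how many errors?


Correction capability = floor((d-1)/2) = floor((29-1)/2) = 14

14 errors


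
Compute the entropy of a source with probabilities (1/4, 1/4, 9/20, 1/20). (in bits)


H = -sum(p_i * log2(p_i)). Terms: -(1/4)*log2(1/4) = 0.500000; -(1/4)*log2(1/4) = 0.500000; -(9/20)*log2(9/20) = 0.518401; -(1/20)*log2(1/20) = 0.216096. H = 0.500000 + 0.500000 + 0.518401 + 0.216096 = 1.7345

1.7345 bits


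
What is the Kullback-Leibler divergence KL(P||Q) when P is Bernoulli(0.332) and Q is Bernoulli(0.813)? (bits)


KL = p*log2(p/q) + (1-p)*log2((1-p)/(1-q)) = 0.332*log2(0.332/0.813) + 0.668*log2(0.668/0.187) = 0.798

0.798 bits


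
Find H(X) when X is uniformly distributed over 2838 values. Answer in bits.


H = log2(n) = log2(2838) = 11.4707

11.4707 bits


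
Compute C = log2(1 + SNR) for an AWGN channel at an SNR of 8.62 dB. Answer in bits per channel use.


SNR_linear = 10^(8.62/10) = 7.2778; C = log2(1 + SNR_linear) = log2(1 + 7.2778) = 3.0492

3.0492 bits/channel use


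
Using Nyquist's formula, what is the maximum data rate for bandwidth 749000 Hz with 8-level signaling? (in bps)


Rate = 2 * B * log2(M) = 2 * 749000 * 3.0 = 4494000.0

4494000.0 bps


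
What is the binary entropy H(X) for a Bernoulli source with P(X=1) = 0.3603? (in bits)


H = -p*log2(p) - (1-p)*log2(1-p). -0.3603*log2(0.3603) = 0.530624; -0.6397*log2(0.6397) = 0.412308. H = 0.530624 + 0.412308 = 0.9429

0.9429 bits


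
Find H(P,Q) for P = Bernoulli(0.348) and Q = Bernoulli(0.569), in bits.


H(P,Q) = -p*log2(q) - (1-p)*log2(1-q). -0.348*log2(0.569) = 0.283098; -0.652*log2(0.431) = 0.791685. H(P,Q) = 0.283098 + 0.791685 = 1.0748

1.0748 bits


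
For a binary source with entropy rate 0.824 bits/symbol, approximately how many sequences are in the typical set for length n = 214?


log2|A_typical| = nH = 214 * 0.824 = 176.336, so |A_typical| ~ 2^176.336 = 1.209e+53

1.209e+53


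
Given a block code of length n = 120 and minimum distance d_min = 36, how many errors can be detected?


Detection capability = d_min - 1 = 36 - 1 = 35

35 errors


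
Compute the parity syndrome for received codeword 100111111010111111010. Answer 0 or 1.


Syndrome = XOR of all bits = 1 XOR 0 XOR 0 XOR 1 XOR 1 XOR 1 XOR 1 XOR 1 XOR 1 XOR 0 XOR 1 XOR 0 XOR 1 XOR 1 XOR 1 XOR 1 XOR 1 XOR 1 XOR 0 XOR 1 XOR 0 = 1

1


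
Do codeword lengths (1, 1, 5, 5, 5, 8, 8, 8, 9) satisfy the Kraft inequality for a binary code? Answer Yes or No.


Kraft sum = sum(2^(-l_i)) = 1.1074, need <= 1. Result: violated (a binary prefix-free code with these lengths cannot exist)

No


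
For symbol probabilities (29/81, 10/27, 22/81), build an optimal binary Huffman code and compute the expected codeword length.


Huffman construction (repeatedly merge the two least-probable nodes; each merge adds 1 bit to every symbol beneath it): 22/81 + 29/81 = 17/27; 10/27 + 17/27 = 1. Resulting codeword lengths (in the order the probabilities were given): (2, 1, 2). L_avg = sum(p_i * l_i) = 29/81*2 + 10/27*1 + 22/81*2 = 44/27 = 1.6296

1.6296 bits


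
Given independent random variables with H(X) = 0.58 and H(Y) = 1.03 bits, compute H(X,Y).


For independent variables, H(X,Y) = H(X) + H(Y) = 0.58 + 1.03 = 1.61

1.61 bits


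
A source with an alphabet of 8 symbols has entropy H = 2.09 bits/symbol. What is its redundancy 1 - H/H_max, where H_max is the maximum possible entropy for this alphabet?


H_max = log2(K) = log2(8) = 3.0 bits/symbol. Redundancy = 1 - H/H_max = 1 - 2.09/3.0 = 1 - 0.6967 = 0.3033

0.3033


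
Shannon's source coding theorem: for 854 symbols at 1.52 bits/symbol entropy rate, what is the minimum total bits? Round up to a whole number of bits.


Minimum bits >= n * H = 854 * 1.52 = 1298.08, rounded up to a whole number of bits = 1299

1299 bits


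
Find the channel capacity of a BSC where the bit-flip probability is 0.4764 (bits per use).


H(p) = -p*log2(p) - (1-p)*log2(1-p) = -0.4764*log2(0.4764) - 0.5236*log2(0.5236) = 0.509631 + 0.488761 = 0.9984. C = 1 - H(p) = 1 - 0.9984 = 0.0016

0.0016 bits


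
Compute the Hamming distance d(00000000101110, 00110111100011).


Count differing positions: . . ^ ^ . ^ ^ ^ . . ^ ^ . ^ = 8 differences

8


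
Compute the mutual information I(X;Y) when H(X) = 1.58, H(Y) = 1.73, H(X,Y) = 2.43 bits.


I(X;Y) = H(X) + H(Y) - H(X,Y) = 1.58 + 1.73 - 2.43 = 0.88

0.88 bits


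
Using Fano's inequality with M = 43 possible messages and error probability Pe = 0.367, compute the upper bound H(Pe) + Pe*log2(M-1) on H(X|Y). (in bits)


H(Pe) = -Pe*log2(Pe) - (1-Pe)*log2(1-Pe) = -0.367*log2(0.367) - 0.633*log2(0.633) = 0.530736 + 0.417604 = 0.9483. Pe*log2(M-1) = 0.367*log2(42) = 1.978980. Bound = H(Pe) + Pe*log2(M-1) = 0.530736 + 0.417604 + 1.978980 = 2.9273

2.9273 bits


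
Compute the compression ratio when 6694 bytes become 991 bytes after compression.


Ratio = original / compressed = 6694 / 991 = 6.7548

6.7548


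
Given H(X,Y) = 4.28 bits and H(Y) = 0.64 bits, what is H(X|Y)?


H(X|Y) = H(X,Y) - H(Y) = 4.28 - 0.64 = 3.64

3.64 bits


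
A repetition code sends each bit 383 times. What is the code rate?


Rate = k/n = 1/383

1/383


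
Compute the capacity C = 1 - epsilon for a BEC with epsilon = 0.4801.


C = 1 - epsilon = 1 - 0.4801 = 0.5199

0.5199 bits


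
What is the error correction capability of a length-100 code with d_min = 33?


Correction capability = floor((d-1)/2) = floor((33-1)/2) = 16

16 errors


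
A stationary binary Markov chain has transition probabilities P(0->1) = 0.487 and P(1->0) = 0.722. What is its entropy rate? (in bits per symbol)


Stationary distribution: pi_0 = p10/(p01+p10) = 0.5972, pi_1 = 0.4028. Entropy rate H' = pi_0*H(p01) + pi_1*H(p10) = 0.5972*0.9995 + 0.4028*0.8527 = 0.9404

0.9404 bits/symbol


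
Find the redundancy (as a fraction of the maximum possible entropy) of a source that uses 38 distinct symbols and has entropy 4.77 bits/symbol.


H_max = log2(K) = log2(38) = 5.2479 bits/symbol. Redundancy = 1 - H/H_max = 1 - 4.77/5.2479 = 1 - 0.9089 = 0.0911

0.0911


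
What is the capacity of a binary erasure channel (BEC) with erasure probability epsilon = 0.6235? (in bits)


C = 1 - epsilon = 1 - 0.6235 = 0.3765

0.3765 bits


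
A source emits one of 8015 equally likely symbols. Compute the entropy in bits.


H = log2(n) = log2(8015) = 12.9685

12.9685 bits


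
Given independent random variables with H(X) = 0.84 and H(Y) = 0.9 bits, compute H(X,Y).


For independent variables, H(X,Y) = H(X) + H(Y) = 0.84 + 0.9 = 1.74

1.74 bits


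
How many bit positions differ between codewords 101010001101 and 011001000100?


Count differing positions: ^ ^ . . ^ ^ . . ^ . . ^ = 6 differences

6


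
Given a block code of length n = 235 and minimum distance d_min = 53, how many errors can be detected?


Detection capability = d_min - 1 = 53 - 1 = 52

52 errors


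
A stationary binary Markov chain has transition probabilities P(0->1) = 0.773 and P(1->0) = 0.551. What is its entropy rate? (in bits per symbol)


Stationary distribution: pi_0 = p10/(p01+p10) = 0.4162, pi_1 = 0.5838. Entropy rate H' = pi_0*H(p01) + pi_1*H(p10) = 0.4162*0.7727 + 0.5838*0.9925 = 0.901

0.901 bits/symbol


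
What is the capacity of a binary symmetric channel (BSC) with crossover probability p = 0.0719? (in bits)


H(p) = -p*log2(p) - (1-p)*log2(1-p) = -0.0719*log2(0.0719) - 0.9281*log2(0.9281) = 0.273066 + 0.099908 = 0.373. C = 1 - H(p) = 1 - 0.373 = 0.627

0.627 bits


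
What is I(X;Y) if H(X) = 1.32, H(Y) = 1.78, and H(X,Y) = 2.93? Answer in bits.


I(X;Y) = H(X) + H(Y) - H(X,Y) = 1.32 + 1.78 - 2.93 = 0.17

0.17 bits


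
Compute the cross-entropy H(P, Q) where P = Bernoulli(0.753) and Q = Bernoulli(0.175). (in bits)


H(P,Q) = -p*log2(q) - (1-p)*log2(1-q). -0.753*log2(0.175) = 1.893474; -0.247*log2(0.825) = 0.068551. H(P,Q) = 1.893474 + 0.068551 = 1.962

1.962 bits


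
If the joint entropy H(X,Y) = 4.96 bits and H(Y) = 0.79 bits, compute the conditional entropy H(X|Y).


H(X|Y) = H(X,Y) - H(Y) = 4.96 - 0.79 = 4.17

4.17 bits


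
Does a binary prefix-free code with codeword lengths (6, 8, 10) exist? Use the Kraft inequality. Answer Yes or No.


Kraft sum = sum(2^(-l_i)) = 0.0205, need <= 1. Result: satisfied (a binary prefix-free code with these lengths exists)

Yes


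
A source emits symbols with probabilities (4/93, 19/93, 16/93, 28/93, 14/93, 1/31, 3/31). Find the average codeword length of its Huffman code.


Huffman construction (repeatedly merge the two least-probable nodes; each merge adds 1 bit to every symbol beneath it): 1/31 + 4/93 = 7/93; 7/93 + 3/31 = 16/93; 14/93 + 16/93 = 10/31; 16/93 + 19/93 = 35/93; 28/93 + 10/31 = 58/93; 35/93 + 58/93 = 1. Resulting codeword lengths (in the order the probabilities were given): (4, 2, 3, 2, 3, 4, 3). L_avg = sum(p_i * l_i) = 4/93*4 + 19/93*2 + 16/93*3 + 28/93*2 + 14/93*3 + 1/31*4 + 3/31*3 = 239/93 = 2.5699

2.5699 bits


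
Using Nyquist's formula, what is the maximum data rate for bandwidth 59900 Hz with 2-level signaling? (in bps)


Rate = 2 * B * log2(M) = 2 * 59900 * 1.0 = 119800.0

119800.0 bps


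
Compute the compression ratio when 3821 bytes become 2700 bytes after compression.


Ratio = original / compressed = 3821 / 2700 = 1.4152

1.4152


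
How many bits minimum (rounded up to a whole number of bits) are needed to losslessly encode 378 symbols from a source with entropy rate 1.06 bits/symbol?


Minimum bits >= n * H = 378 * 1.06 = 400.68, rounded up to a whole number of bits = 401

401 bits


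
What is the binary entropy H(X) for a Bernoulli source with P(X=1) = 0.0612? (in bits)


H = -p*log2(p) - (1-p)*log2(1-p). -0.0612*log2(0.0612) = 0.246656; -0.9388*log2(0.9388) = 0.085534. H = 0.246656 + 0.085534 = 0.3322

0.3322 bits


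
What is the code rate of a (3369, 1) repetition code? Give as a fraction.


Rate = k/n = 1/3369

1/3369


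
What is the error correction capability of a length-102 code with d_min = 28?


Correction capability = floor((d-1)/2) = floor((28-1)/2) = 13

13 errors


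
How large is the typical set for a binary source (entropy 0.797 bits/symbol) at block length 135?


log2|A_typical| = nH = 135 * 0.797 = 107.595, so |A_typical| ~ 2^107.595 = 2.451e+32

2.451e+32


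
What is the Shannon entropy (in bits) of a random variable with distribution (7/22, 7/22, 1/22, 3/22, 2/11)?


H = -sum(p_i * log2(p_i)). Terms: -(7/22)*log2(7/22) = 0.525661; -(7/22)*log2(7/22) = 0.525661; -(1/22)*log2(1/22) = 0.202701; -(3/22)*log2(3/22) = 0.391973; -(2/11)*log2(2/11) = 0.447169. H = 0.525661 + 0.525661 + 0.202701 + 0.391973 + 0.447169 = 2.0932

2.0932 bits


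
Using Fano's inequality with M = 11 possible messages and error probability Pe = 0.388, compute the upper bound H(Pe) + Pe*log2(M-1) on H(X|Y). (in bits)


H(Pe) = -Pe*log2(Pe) - (1-Pe)*log2(1-Pe) = -0.388*log2(0.388) - 0.612*log2(0.612) = 0.529958 + 0.433539 = 0.9635. Pe*log2(M-1) = 0.388*log2(10) = 1.288908. Bound = H(Pe) + Pe*log2(M-1) = 0.529958 + 0.433539 + 1.288908 = 2.2524

2.2524 bits


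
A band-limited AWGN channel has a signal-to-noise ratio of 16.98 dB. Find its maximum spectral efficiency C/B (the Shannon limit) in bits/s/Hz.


SNR_linear = 10^(16.98/10) = 49.8884; C/B = log2(1 + SNR_linear) = log2(1 + 49.8884) = 5.6693

5.6693 bits/s/Hz


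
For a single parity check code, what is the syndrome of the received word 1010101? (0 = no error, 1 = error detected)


Syndrome = XOR of all bits = 1 XOR 0 XOR 1 XOR 0 XOR 1 XOR 0 XOR 1 = 0

0


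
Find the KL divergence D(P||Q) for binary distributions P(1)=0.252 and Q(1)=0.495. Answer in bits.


KL = p*log2(p/q) + (1-p)*log2((1-p)/(1-q)) = 0.252*log2(0.252/0.495) + 0.748*log2(0.748/0.505) = 0.1785

0.1785 bits


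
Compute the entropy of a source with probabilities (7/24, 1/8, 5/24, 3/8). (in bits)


H = -sum(p_i * log2(p_i)). Terms: -(7/24)*log2(7/24) = 0.518469; -(1/8)*log2(1/8) = 0.375000; -(5/24)*log2(5/24) = 0.471466; -(3/8)*log2(3/8) = 0.530639. H = 0.518469 + 0.375000 + 0.471466 + 0.530639 = 1.8956

1.8956 bits


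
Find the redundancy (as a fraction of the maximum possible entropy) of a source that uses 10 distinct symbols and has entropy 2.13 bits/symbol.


H_max = log2(K) = log2(10) = 3.3219 bits/symbol. Redundancy = 1 - H/H_max = 1 - 2.13/3.3219 = 1 - 0.6412 = 0.3588

0.3588


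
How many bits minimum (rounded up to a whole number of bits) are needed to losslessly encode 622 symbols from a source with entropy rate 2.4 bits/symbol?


Minimum bits >= n * H = 622 * 2.4 = 1492.8, rounded up to a whole number of bits = 1493

1493 bits


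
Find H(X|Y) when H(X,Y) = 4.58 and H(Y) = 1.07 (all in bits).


H(X|Y) = H(X,Y) - H(Y) = 4.58 - 1.07 = 3.51

3.51 bits


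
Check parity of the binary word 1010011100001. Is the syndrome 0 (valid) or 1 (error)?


Syndrome = XOR of all bits = 1 XOR 0 XOR 1 XOR 0 XOR 0 XOR 1 XOR 1 XOR 1 XOR 0 XOR 0 XOR 0 XOR 0 XOR 1 = 0

0


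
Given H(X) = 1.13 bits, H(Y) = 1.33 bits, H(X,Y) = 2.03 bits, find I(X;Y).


I(X;Y) = H(X) + H(Y) - H(X,Y) = 1.13 + 1.33 - 2.03 = 0.43

0.43 bits


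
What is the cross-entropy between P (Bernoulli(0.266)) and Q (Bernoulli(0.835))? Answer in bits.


H(P,Q) = -p*log2(q) - (1-p)*log2(1-q). -0.266*log2(0.835) = 0.069200; -0.734*log2(0.165) = 1.908005. H(P,Q) = 0.069200 + 1.908005 = 1.9772

1.9772 bits


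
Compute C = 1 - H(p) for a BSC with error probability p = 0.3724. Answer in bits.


H(p) = -p*log2(p) - (1-p)*log2(1-p) = -0.3724*log2(0.3724) - 0.6276*log2(0.6276) = 0.530698 + 0.421799 = 0.9525. C = 1 - H(p) = 1 - 0.9525 = 0.0475

0.0475 bits


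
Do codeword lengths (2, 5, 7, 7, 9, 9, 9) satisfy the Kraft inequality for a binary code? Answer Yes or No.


Kraft sum = sum(2^(-l_i)) = 0.3027, need <= 1. Result: satisfied (a binary prefix-free code with these lengths exists)

Yes


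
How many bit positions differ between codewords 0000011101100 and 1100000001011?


Count differing positions: ^ ^ . . . ^ ^ ^ . . ^ ^ ^ = 8 differences

8


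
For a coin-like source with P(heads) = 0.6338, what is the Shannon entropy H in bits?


H = -p*log2(p) - (1-p)*log2(1-p). -0.6338*log2(0.6338) = 0.416977; -0.3662*log2(0.3662) = 0.530732. H = 0.416977 + 0.530732 = 0.9477

0.9477 bits


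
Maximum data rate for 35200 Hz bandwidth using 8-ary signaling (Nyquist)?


Rate = 2 * B * log2(M) = 2 * 35200 * 3.0 = 211200.0

211200.0 bps


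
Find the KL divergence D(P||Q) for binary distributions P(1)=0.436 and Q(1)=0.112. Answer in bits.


KL = p*log2(p/q) + (1-p)*log2((1-p)/(1-q)) = 0.436*log2(0.436/0.112) + 0.564*log2(0.564/0.888) = 0.4856

0.4856 bits


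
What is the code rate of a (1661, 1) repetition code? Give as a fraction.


Rate = k/n = 1/1661

1/1661


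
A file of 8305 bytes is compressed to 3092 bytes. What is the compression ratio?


Ratio = original / compressed = 8305 / 3092 = 2.686

2.686


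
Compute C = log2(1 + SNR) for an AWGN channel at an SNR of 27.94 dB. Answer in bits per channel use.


SNR_linear = 10^(27.94/10) = 622.3003; C = log2(1 + SNR_linear) = log2(1 + 622.3003) = 9.2838

9.2838 bits/channel use


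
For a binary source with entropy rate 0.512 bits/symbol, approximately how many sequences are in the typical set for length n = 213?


log2|A_typical| = nH = 213 * 0.512 = 109.056, so |A_typical| ~ 2^109.056 = 6.747e+32

6.747e+32


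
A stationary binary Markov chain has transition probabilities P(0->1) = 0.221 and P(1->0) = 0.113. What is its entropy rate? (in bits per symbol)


Stationary distribution: pi_0 = p10/(p01+p10) = 0.3383, pi_1 = 0.6617. Entropy rate H' = pi_0*H(p01) + pi_1*H(p10) = 0.3383*0.762 + 0.6617*0.5089 = 0.5945

0.5945 bits/symbol


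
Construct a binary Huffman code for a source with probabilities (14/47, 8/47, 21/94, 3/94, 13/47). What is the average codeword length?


Huffman construction (repeatedly merge the two least-probable nodes; each merge adds 1 bit to every symbol beneath it): 3/94 + 8/47 = 19/94; 19/94 + 21/94 = 20/47; 13/47 + 14/47 = 27/47; 20/47 + 27/47 = 1. Resulting codeword lengths (in the order the probabilities were given): (2, 3, 2, 3, 2). L_avg = sum(p_i * l_i) = 14/47*2 + 8/47*3 + 21/94*2 + 3/94*3 + 13/47*2 = 207/94 = 2.2021

2.2021 bits


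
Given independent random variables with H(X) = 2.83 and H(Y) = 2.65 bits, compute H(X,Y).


For independent variables, H(X,Y) = H(X) + H(Y) = 2.83 + 2.65 = 5.48

5.48 bits


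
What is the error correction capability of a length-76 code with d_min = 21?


Correction capability = floor((d-1)/2) = floor((21-1)/2) = 10

10 errors


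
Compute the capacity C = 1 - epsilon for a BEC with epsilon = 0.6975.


C = 1 - epsilon = 1 - 0.6975 = 0.3025

0.3025 bits


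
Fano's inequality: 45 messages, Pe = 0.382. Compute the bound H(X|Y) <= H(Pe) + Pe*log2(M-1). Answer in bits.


H(Pe) = -Pe*log2(Pe) - (1-Pe)*log2(1-Pe) = -0.382*log2(0.382) - 0.618*log2(0.618) = 0.530352 + 0.429091 = 0.9594. Pe*log2(M-1) = 0.382*log2(44) = 2.085503. Bound = H(Pe) + Pe*log2(M-1) = 0.530352 + 0.429091 + 2.085503 = 3.0449

3.0449 bits


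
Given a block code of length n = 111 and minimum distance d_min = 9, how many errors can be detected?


Detection capability = d_min - 1 = 9 - 1 = 8

8 errors


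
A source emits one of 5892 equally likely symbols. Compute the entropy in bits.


H = log2(n) = log2(5892) = 12.5245

12.5245 bits


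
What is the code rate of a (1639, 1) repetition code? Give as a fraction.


Rate = k/n = 1/1639

1/1639


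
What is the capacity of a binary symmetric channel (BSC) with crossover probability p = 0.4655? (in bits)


H(p) = -p*log2(p) - (1-p)*log2(1-p) = -0.4655*log2(0.4655) - 0.5345*log2(0.5345) = 0.513515 + 0.483048 = 0.9966. C = 1 - H(p) = 1 - 0.9966 = 0.0034

0.0034 bits


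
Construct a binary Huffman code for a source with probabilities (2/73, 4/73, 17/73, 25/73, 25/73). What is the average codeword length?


Huffman construction (repeatedly merge the two least-probable nodes; each merge adds 1 bit to every symbol beneath it): 2/73 + 4/73 = 6/73; 6/73 + 17/73 = 23/73; 23/73 + 25/73 = 48/73; 25/73 + 48/73 = 1. Resulting codeword lengths (in the order the probabilities were given): (4, 4, 3, 2, 1). L_avg = sum(p_i * l_i) = 2/73*4 + 4/73*4 + 17/73*3 + 25/73*2 + 25/73*1 = 150/73 = 2.0548

2.0548 bits


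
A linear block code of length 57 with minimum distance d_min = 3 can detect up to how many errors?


Detection capability = d_min - 1 = 3 - 1 = 2

2 errors


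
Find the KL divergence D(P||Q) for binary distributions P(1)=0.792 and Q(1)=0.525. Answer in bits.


KL = p*log2(p/q) + (1-p)*log2((1-p)/(1-q)) = 0.792*log2(0.792/0.525) + 0.208*log2(0.208/0.475) = 0.222

0.222 bits


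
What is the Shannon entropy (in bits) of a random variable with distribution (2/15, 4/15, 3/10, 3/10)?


H = -sum(p_i * log2(p_i)). Terms: -(2/15)*log2(2/15) = 0.387585; -(4/15)*log2(4/15) = 0.508504; -(3/10)*log2(3/10) = 0.521090; -(3/10)*log2(3/10) = 0.521090. H = 0.387585 + 0.508504 + 0.521090 + 0.521090 = 1.9383

1.9383 bits


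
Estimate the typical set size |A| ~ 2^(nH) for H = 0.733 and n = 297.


log2|A_typical| = nH = 297 * 0.733 = 217.701, so |A_typical| ~ 2^217.701 = 3.424e+65

3.424e+65


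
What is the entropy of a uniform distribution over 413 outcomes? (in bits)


H = log2(n) = log2(413) = 8.69

8.69 bits


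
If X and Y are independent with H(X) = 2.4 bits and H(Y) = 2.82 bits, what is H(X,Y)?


For independent variables, H(X,Y) = H(X) + H(Y) = 2.4 + 2.82 = 5.22

5.22 bits


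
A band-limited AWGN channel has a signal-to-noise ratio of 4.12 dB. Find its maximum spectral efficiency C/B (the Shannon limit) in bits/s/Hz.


SNR_linear = 10^(4.12/10) = 2.5823; C/B = log2(1 + SNR_linear) = log2(1 + 2.5823) = 1.8409

1.8409 bits/s/Hz


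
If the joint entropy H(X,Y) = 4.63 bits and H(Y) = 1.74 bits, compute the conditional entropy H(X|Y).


H(X|Y) = H(X,Y) - H(Y) = 4.63 - 1.74 = 2.89

2.89 bits


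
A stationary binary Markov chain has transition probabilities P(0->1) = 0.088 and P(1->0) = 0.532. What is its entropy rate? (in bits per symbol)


Stationary distribution: pi_0 = p10/(p01+p10) = 0.8581, pi_1 = 0.1419. Entropy rate H' = pi_0*H(p01) + pi_1*H(p10) = 0.8581*0.4298 + 0.1419*0.997 = 0.5103

0.5103 bits/symbol


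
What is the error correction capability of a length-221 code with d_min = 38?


Correction capability = floor((d-1)/2) = floor((38-1)/2) = 18

18 errors


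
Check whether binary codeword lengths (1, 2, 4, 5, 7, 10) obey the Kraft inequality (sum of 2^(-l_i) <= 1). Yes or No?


Kraft sum = sum(2^(-l_i)) = 0.8525, need <= 1. Result: satisfied (a binary prefix-free code with these lengths exists)

Yes
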